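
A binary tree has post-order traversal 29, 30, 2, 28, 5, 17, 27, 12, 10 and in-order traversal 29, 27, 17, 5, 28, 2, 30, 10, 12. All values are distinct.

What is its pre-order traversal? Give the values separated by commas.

10, 27, 29, 17, 5, 28, 2, 30, 12

The last element of post-order is the root; it splits in-order into left and right subtrees.
Root 10: left subtree has 7 nodes {29, 27, 17, 5, 28, 2, 30}, right has 1 {12}.
  Root 27: left subtree has 1 node {29}, right has 5 {17, 5, 28, 2, 30}.
    Root 17: left subtree has 0 nodes { }, right has 4 {5, 28, 2, 30}.
      Root 5: left subtree has 0 nodes { }, right has 3 {28, 2, 30}.
        Root 28: left subtree has 0 nodes { }, right has 2 {2, 30}.
          Root 2: left subtree has 0 nodes { }, right has 1 {30}.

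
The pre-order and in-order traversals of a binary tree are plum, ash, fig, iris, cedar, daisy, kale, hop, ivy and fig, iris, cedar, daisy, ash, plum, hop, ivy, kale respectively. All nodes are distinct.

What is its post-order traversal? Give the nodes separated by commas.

The first element of pre-order is the root; it splits in-order into left and right subtrees.
Root plum: left subtree has 5 nodes {fig, iris, cedar, daisy, ash}, right has 3 {hop, ivy, kale}.
  Root ash: left subtree has 4 nodes {fig, iris, cedar, daisy}, right has 0 { }.
    Root fig: left subtree has 0 nodes { }, right has 3 {iris, cedar, daisy}.
      Root iris: left subtree has 0 nodes { }, right has 2 {cedar, daisy}.
        Root cedar: left subtree has 0 nodes { }, right has 1 {daisy}.
  Root kale: left subtree has 2 nodes {hop, ivy}, right has 0 { }.
    Root hop: left subtree has 0 nodes { }, right has 1 {ivy}.

daisy, cedar, iris, fig, ash, ivy, hop, kale, plum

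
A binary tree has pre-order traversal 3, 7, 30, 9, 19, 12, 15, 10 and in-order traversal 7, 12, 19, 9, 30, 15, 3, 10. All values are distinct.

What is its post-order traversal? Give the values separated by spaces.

The first element of pre-order is the root; it splits in-order into left and right subtrees.
Root 3: left subtree has 6 nodes {7, 12, 19, 9, 30, 15}, right has 1 {10}.
  Root 7: left subtree has 0 nodes { }, right has 5 {12, 19, 9, 30, 15}.
    Root 30: left subtree has 3 nodes {12, 19, 9}, right has 1 {15}.
      Root 9: left subtree has 2 nodes {12, 19}, right has 0 { }.
        Root 19: left subtree has 1 node {12}, right has 0 { }.

12 19 9 15 30 7 10 3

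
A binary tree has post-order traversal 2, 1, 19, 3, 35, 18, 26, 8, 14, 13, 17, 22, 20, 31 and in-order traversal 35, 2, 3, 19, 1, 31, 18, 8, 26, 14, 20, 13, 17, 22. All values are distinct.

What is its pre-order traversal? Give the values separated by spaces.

31 35 3 2 19 1 20 14 8 18 26 22 17 13

The last element of post-order is the root; it splits in-order into left and right subtrees.
Root 31: left subtree has 5 nodes {35, 2, 3, 19, 1}, right has 8 {18, 8, 26, 14, 20, 13, 17, 22}.
  Root 35: left subtree has 0 nodes { }, right has 4 {2, 3, 19, 1}.
    Root 3: left subtree has 1 node {2}, right has 2 {19, 1}.
      Root 19: left subtree has 0 nodes { }, right has 1 {1}.
  Root 20: left subtree has 4 nodes {18, 8, 26, 14}, right has 3 {13, 17, 22}.
    Root 14: left subtree has 3 nodes {18, 8, 26}, right has 0 { }.
      Root 8: left subtree has 1 node {18}, right has 1 {26}.
    Root 22: left subtree has 2 nodes {13, 17}, right has 0 { }.
      Root 17: left subtree has 1 node {13}, right has 0 { }.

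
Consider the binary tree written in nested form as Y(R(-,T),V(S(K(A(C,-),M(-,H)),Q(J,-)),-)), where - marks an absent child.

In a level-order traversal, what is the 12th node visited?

H

Level-order visits nodes level by level from the root, left to right within each level.
Level 0: Y
Level 1: R, V
Level 2: T, S
Level 3: K, Q
Level 4: A, M, J
Level 5: C, H
Full level-order sequence: Y, R, V, T, S, K, Q, A, M, J, C, H.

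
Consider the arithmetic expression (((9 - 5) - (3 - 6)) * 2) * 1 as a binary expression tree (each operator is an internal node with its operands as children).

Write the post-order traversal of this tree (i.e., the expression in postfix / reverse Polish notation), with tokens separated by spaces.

Post-order on an expression tree gives postfix notation: for each operator, emit left operand, right operand, then the operator.

9 5 - 3 6 - - 2 * 1 *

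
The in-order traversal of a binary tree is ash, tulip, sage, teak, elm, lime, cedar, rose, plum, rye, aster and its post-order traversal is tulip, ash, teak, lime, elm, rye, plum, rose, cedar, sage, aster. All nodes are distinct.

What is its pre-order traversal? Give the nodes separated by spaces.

The last element of post-order is the root; it splits in-order into left and right subtrees.
Root aster: left subtree has 10 nodes {ash, tulip, sage, teak, elm, lime, cedar, rose, plum, rye}, right has 0 { }.
  Root sage: left subtree has 2 nodes {ash, tulip}, right has 7 {teak, elm, lime, cedar, rose, plum, rye}.
    Root ash: left subtree has 0 nodes { }, right has 1 {tulip}.
    Root cedar: left subtree has 3 nodes {teak, elm, lime}, right has 3 {rose, plum, rye}.
      Root elm: left subtree has 1 node {teak}, right has 1 {lime}.
      Root rose: left subtree has 0 nodes { }, right has 2 {plum, rye}.
        Root plum: left subtree has 0 nodes { }, right has 1 {rye}.

aster sage ash tulip cedar elm teak lime rose plum rye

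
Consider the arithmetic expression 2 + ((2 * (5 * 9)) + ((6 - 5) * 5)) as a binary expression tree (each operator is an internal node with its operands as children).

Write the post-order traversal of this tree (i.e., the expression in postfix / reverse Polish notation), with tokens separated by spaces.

Post-order on an expression tree gives postfix notation: for each operator, emit left operand, right operand, then the operator.

2 2 5 9 * * 6 5 - 5 * + +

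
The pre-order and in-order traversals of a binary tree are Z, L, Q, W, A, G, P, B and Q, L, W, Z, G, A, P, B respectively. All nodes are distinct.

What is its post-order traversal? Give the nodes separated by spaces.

The first element of pre-order is the root; it splits in-order into left and right subtrees.
Root Z: left subtree has 3 nodes {Q, L, W}, right has 4 {G, A, P, B}.
  Root L: left subtree has 1 node {Q}, right has 1 {W}.
  Root A: left subtree has 1 node {G}, right has 2 {P, B}.
    Root P: left subtree has 0 nodes { }, right has 1 {B}.

Q W L G B P A Z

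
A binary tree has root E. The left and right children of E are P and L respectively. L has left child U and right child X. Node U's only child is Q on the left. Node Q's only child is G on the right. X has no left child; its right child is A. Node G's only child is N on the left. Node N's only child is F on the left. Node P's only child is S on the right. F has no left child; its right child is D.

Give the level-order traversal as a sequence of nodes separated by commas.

E, P, L, S, U, X, Q, A, G, N, F, D

Level-order visits nodes level by level from the root, left to right within each level.
Level 0: E
Level 1: P, L
Level 2: S, U, X
Level 3: Q, A
Level 4: G
Level 5: N
Level 6: F
Level 7: D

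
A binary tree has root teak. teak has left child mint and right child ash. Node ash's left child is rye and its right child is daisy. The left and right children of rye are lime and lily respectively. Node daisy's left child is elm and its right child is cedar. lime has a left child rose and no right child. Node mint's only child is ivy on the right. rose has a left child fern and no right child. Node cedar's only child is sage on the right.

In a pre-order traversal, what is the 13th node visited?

sage

Pre-order visits the node, then its left subtree, then its right subtree.
Visit teak.
At teak: go left to mint.
  Visit mint.
  At mint: no left child.
  At mint: go right to ivy.
    ivy is a leaf — visit ivy.
At teak: go right to ash.
  Visit ash.
  At ash: go left to rye.
    Visit rye.
    At rye: go left to lime.
      Visit lime.
      At lime: go left to rose.
        Visit rose.
        At rose: go left to fern.
          fern is a leaf — visit fern.
        At rose: no right child.
      At lime: no right child.
    At rye: go right to lily.
      lily is a leaf — visit lily.
  At ash: go right to daisy.
    Visit daisy.
    At daisy: go left to elm.
      elm is a leaf — visit elm.
    At daisy: go right to cedar.
      Visit cedar.
      At cedar: no left child.
      At cedar: go right to sage.
        sage is a leaf — visit sage.
Full pre-order sequence: teak, mint, ivy, ash, rye, lime, rose, fern, lily, daisy, elm, cedar, sage.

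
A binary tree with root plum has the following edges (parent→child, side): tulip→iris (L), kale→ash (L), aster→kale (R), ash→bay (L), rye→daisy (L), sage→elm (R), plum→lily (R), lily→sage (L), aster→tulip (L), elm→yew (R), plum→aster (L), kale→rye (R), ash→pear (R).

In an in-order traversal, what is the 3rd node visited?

In-order visits the left subtree, then the node, then the right subtree.
At plum: go left to aster.
  At aster: go left to tulip.
    At tulip: go left to iris.
      iris is a leaf — visit iris.
    Visit tulip.
    At tulip: no right child.
  Visit aster.
  At aster: go right to kale.
    At kale: go left to ash.
      At ash: go left to bay.
        bay is a leaf — visit bay.
      Visit ash.
      At ash: go right to pear.
        pear is a leaf — visit pear.
    Visit kale.
    At kale: go right to rye.
      At rye: go left to daisy.
        daisy is a leaf — visit daisy.
      Visit rye.
      At rye: no right child.
Visit plum.
At plum: go right to lily.
  At lily: go left to sage.
    At sage: no left child.
    Visit sage.
    At sage: go right to elm.
      At elm: no left child.
      Visit elm.
      At elm: go right to yew.
        yew is a leaf — visit yew.
  Visit lily.
  At lily: no right child.
Full in-order sequence: iris, tulip, aster, bay, ash, pear, kale, daisy, rye, plum, sage, elm, yew, lily.

aster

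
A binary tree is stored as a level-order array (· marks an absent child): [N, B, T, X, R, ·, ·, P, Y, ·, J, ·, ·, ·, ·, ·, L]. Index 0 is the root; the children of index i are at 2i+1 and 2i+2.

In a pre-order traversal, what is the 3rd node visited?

X

Pre-order visits the node, then its left subtree, then its right subtree.
Visit N.
At N: go left to B.
  Visit B.
  At B: go left to X.
    Visit X.
    At X: go left to P.
      Visit P.
      At P: no left child.
      At P: go right to L.
        L is a leaf — visit L.
    At X: go right to Y.
      Y is a leaf — visit Y.
  At B: go right to R.
    Visit R.
    At R: no left child.
    At R: go right to J.
      J is a leaf — visit J.
At N: go right to T.
  T is a leaf — visit T.
Full pre-order sequence: N, B, X, P, L, Y, R, J, T.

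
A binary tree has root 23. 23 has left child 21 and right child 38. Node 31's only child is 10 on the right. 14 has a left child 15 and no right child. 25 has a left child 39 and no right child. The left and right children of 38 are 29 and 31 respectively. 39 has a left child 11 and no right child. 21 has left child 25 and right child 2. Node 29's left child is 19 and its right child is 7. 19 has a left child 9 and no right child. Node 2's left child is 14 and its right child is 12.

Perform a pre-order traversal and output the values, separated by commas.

23, 21, 25, 39, 11, 2, 14, 15, 12, 38, 29, 19, 9, 7, 31, 10

Pre-order visits the node, then its left subtree, then its right subtree.
Visit 23.
At 23: go left to 21.
  Visit 21.
  At 21: go left to 25.
    Visit 25.
    At 25: go left to 39.
      Visit 39.
      At 39: go left to 11.
        11 is a leaf — visit 11.
      At 39: no right child.
    At 25: no right child.
  At 21: go right to 2.
    Visit 2.
    At 2: go left to 14.
      Visit 14.
      At 14: go left to 15.
        15 is a leaf — visit 15.
      At 14: no right child.
    At 2: go right to 12.
      12 is a leaf — visit 12.
At 23: go right to 38.
  Visit 38.
  At 38: go left to 29.
    Visit 29.
    At 29: go left to 19.
      Visit 19.
      At 19: go left to 9.
        9 is a leaf — visit 9.
      At 19: no right child.
    At 29: go right to 7.
      7 is a leaf — visit 7.
  At 38: go right to 31.
    Visit 31.
    At 31: no left child.
    At 31: go right to 10.
      10 is a leaf — visit 10.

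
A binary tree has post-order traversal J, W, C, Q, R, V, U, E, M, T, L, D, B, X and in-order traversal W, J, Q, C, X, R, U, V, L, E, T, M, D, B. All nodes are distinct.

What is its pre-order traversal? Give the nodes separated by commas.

The last element of post-order is the root; it splits in-order into left and right subtrees.
Root X: left subtree has 4 nodes {W, J, Q, C}, right has 9 {R, U, V, L, E, T, M, D, B}.
  Root Q: left subtree has 2 nodes {W, J}, right has 1 {C}.
    Root W: left subtree has 0 nodes { }, right has 1 {J}.
  Root B: left subtree has 8 nodes {R, U, V, L, E, T, M, D}, right has 0 { }.
    Root D: left subtree has 7 nodes {R, U, V, L, E, T, M}, right has 0 { }.
      Root L: left subtree has 3 nodes {R, U, V}, right has 3 {E, T, M}.
        Root U: left subtree has 1 node {R}, right has 1 {V}.
        Root T: left subtree has 1 node {E}, right has 1 {M}.

X, Q, W, J, C, B, D, L, U, R, V, T, E, M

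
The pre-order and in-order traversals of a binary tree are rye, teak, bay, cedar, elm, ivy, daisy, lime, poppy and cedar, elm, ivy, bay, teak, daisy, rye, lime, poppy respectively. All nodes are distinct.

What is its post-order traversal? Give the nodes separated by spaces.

ivy elm cedar bay daisy teak poppy lime rye

The first element of pre-order is the root; it splits in-order into left and right subtrees.
Root rye: left subtree has 6 nodes {cedar, elm, ivy, bay, teak, daisy}, right has 2 {lime, poppy}.
  Root teak: left subtree has 4 nodes {cedar, elm, ivy, bay}, right has 1 {daisy}.
    Root bay: left subtree has 3 nodes {cedar, elm, ivy}, right has 0 { }.
      Root cedar: left subtree has 0 nodes { }, right has 2 {elm, ivy}.
        Root elm: left subtree has 0 nodes { }, right has 1 {ivy}.
  Root lime: left subtree has 0 nodes { }, right has 1 {poppy}.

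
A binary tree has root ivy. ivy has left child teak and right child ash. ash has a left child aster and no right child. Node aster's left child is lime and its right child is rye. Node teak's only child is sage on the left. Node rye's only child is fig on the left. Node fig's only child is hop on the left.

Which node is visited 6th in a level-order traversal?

lime

Level-order visits nodes level by level from the root, left to right within each level.
Level 0: ivy
Level 1: teak, ash
Level 2: sage, aster
Level 3: lime, rye
Level 4: fig
Level 5: hop
Full level-order sequence: ivy, teak, ash, sage, aster, lime, rye, fig, hop.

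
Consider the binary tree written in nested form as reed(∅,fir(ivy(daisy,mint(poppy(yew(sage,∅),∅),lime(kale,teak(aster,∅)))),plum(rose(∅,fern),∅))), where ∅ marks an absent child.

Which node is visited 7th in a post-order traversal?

Post-order visits the left subtree, then the right subtree, then the node.
At reed: no left child.
At reed: go right to fir.
  At fir: go left to ivy.
    At ivy: go left to daisy.
      daisy is a leaf — visit daisy.
    At ivy: go right to mint.
      At mint: go left to poppy.
        At poppy: go left to yew.
          At yew: go left to sage.
            sage is a leaf — visit sage.
          At yew: no right child.
          Visit yew.
        At poppy: no right child.
        Visit poppy.
      At mint: go right to lime.
        At lime: go left to kale.
          kale is a leaf — visit kale.
        At lime: go right to teak.
          At teak: go left to aster.
            aster is a leaf — visit aster.
          At teak: no right child.
          Visit teak.
        Visit lime.
      Visit mint.
    Visit ivy.
  At fir: go right to plum.
    At plum: go left to rose.
      At rose: no left child.
      At rose: go right to fern.
        fern is a leaf — visit fern.
      Visit rose.
    At plum: no right child.
    Visit plum.
  Visit fir.
Visit reed.
Full post-order sequence: daisy, sage, yew, poppy, kale, aster, teak, lime, mint, ivy, fern, rose, plum, fir, reed.

teak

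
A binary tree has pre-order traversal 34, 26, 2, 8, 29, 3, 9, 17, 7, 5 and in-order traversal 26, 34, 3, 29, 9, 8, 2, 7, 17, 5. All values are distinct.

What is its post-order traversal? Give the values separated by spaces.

The first element of pre-order is the root; it splits in-order into left and right subtrees.
Root 34: left subtree has 1 node {26}, right has 8 {3, 29, 9, 8, 2, 7, 17, 5}.
  Root 2: left subtree has 4 nodes {3, 29, 9, 8}, right has 3 {7, 17, 5}.
    Root 8: left subtree has 3 nodes {3, 29, 9}, right has 0 { }.
      Root 29: left subtree has 1 node {3}, right has 1 {9}.
    Root 17: left subtree has 1 node {7}, right has 1 {5}.

26 3 9 29 8 7 5 17 2 34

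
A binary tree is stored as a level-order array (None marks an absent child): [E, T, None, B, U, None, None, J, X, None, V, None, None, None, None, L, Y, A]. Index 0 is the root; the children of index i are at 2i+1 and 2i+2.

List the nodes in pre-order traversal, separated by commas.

Pre-order visits the node, then its left subtree, then its right subtree.
Visit E.
At E: go left to T.
  Visit T.
  At T: go left to B.
    Visit B.
    At B: go left to J.
      Visit J.
      At J: go left to L.
        L is a leaf — visit L.
      At J: go right to Y.
        Y is a leaf — visit Y.
    At B: go right to X.
      Visit X.
      At X: go left to A.
        A is a leaf — visit A.
      At X: no right child.
  At T: go right to U.
    Visit U.
    At U: no left child.
    At U: go right to V.
      V is a leaf — visit V.
At E: no right child.

E, T, B, J, L, Y, X, A, U, V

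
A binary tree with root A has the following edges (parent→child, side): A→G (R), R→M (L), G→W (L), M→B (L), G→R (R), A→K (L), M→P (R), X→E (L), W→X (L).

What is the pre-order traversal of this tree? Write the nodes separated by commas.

A, K, G, W, X, E, R, M, B, P

Pre-order visits the node, then its left subtree, then its right subtree.
Visit A.
At A: go left to K.
  K is a leaf — visit K.
At A: go right to G.
  Visit G.
  At G: go left to W.
    Visit W.
    At W: go left to X.
      Visit X.
      At X: go left to E.
        E is a leaf — visit E.
      At X: no right child.
    At W: no right child.
  At G: go right to R.
    Visit R.
    At R: go left to M.
      Visit M.
      At M: go left to B.
        B is a leaf — visit B.
      At M: go right to P.
        P is a leaf — visit P.
    At R: no right child.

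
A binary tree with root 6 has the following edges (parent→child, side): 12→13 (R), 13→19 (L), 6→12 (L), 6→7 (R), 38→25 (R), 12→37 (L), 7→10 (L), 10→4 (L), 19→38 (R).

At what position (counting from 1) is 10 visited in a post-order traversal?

8

Post-order visits the left subtree, then the right subtree, then the node.
At 6: go left to 12.
  At 12: go left to 37.
    37 is a leaf — visit 37.
  At 12: go right to 13.
    At 13: go left to 19.
      At 19: no left child.
      At 19: go right to 38.
        At 38: no left child.
        At 38: go right to 25.
          25 is a leaf — visit 25.
        Visit 38.
      Visit 19.
    At 13: no right child.
    Visit 13.
  Visit 12.
At 6: go right to 7.
  At 7: go left to 10.
    At 10: go left to 4.
      4 is a leaf — visit 4.
    At 10: no right child.
    Visit 10.
  At 7: no right child.
  Visit 7.
Visit 6.
Full post-order sequence: 37, 25, 38, 19, 13, 12, 4, 10, 7, 6.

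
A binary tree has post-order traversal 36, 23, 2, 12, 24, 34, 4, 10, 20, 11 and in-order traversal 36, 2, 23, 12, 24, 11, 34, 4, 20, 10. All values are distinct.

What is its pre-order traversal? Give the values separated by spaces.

The last element of post-order is the root; it splits in-order into left and right subtrees.
Root 11: left subtree has 5 nodes {36, 2, 23, 12, 24}, right has 4 {34, 4, 20, 10}.
  Root 24: left subtree has 4 nodes {36, 2, 23, 12}, right has 0 { }.
    Root 12: left subtree has 3 nodes {36, 2, 23}, right has 0 { }.
      Root 2: left subtree has 1 node {36}, right has 1 {23}.
  Root 20: left subtree has 2 nodes {34, 4}, right has 1 {10}.
    Root 4: left subtree has 1 node {34}, right has 0 { }.

11 24 12 2 36 23 20 4 34 10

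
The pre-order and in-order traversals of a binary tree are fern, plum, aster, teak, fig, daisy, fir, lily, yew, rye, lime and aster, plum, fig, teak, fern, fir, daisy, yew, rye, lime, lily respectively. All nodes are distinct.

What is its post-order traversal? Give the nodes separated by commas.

The first element of pre-order is the root; it splits in-order into left and right subtrees.
Root fern: left subtree has 4 nodes {aster, plum, fig, teak}, right has 6 {fir, daisy, yew, rye, lime, lily}.
  Root plum: left subtree has 1 node {aster}, right has 2 {fig, teak}.
    Root teak: left subtree has 1 node {fig}, right has 0 { }.
  Root daisy: left subtree has 1 node {fir}, right has 4 {yew, rye, lime, lily}.
    Root lily: left subtree has 3 nodes {yew, rye, lime}, right has 0 { }.
      Root yew: left subtree has 0 nodes { }, right has 2 {rye, lime}.
        Root rye: left subtree has 0 nodes { }, right has 1 {lime}.

aster, fig, teak, plum, fir, lime, rye, yew, lily, daisy, fern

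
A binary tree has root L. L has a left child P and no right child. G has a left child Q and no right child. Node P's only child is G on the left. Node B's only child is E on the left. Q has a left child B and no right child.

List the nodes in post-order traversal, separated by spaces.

E B Q G P L

Post-order visits the left subtree, then the right subtree, then the node.
At L: go left to P.
  At P: go left to G.
    At G: go left to Q.
      At Q: go left to B.
        At B: go left to E.
          E is a leaf — visit E.
        At B: no right child.
        Visit B.
      At Q: no right child.
      Visit Q.
    At G: no right child.
    Visit G.
  At P: no right child.
  Visit P.
At L: no right child.
Visit L.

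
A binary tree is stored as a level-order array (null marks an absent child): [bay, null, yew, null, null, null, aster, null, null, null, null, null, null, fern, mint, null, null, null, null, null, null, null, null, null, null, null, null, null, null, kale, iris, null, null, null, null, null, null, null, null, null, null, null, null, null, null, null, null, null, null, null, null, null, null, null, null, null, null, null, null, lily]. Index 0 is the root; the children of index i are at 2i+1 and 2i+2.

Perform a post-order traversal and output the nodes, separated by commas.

fern, lily, kale, iris, mint, aster, yew, bay

Post-order visits the left subtree, then the right subtree, then the node.
At bay: no left child.
At bay: go right to yew.
  At yew: no left child.
  At yew: go right to aster.
    At aster: go left to fern.
      fern is a leaf — visit fern.
    At aster: go right to mint.
      At mint: go left to kale.
        At kale: go left to lily.
          lily is a leaf — visit lily.
        At kale: no right child.
        Visit kale.
      At mint: go right to iris.
        iris is a leaf — visit iris.
      Visit mint.
    Visit aster.
  Visit yew.
Visit bay.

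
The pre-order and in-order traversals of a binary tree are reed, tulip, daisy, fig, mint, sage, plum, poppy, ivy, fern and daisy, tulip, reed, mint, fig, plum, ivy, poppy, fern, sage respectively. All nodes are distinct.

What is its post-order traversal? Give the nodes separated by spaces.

The first element of pre-order is the root; it splits in-order into left and right subtrees.
Root reed: left subtree has 2 nodes {daisy, tulip}, right has 7 {mint, fig, plum, ivy, poppy, fern, sage}.
  Root tulip: left subtree has 1 node {daisy}, right has 0 { }.
  Root fig: left subtree has 1 node {mint}, right has 5 {plum, ivy, poppy, fern, sage}.
    Root sage: left subtree has 4 nodes {plum, ivy, poppy, fern}, right has 0 { }.
      Root plum: left subtree has 0 nodes { }, right has 3 {ivy, poppy, fern}.
        Root poppy: left subtree has 1 node {ivy}, right has 1 {fern}.

daisy tulip mint ivy fern poppy plum sage fig reed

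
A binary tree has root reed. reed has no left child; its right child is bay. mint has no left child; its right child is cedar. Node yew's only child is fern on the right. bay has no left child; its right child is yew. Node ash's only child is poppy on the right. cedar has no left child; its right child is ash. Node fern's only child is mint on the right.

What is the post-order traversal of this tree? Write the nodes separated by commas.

Post-order visits the left subtree, then the right subtree, then the node.
At reed: no left child.
At reed: go right to bay.
  At bay: no left child.
  At bay: go right to yew.
    At yew: no left child.
    At yew: go right to fern.
      At fern: no left child.
      At fern: go right to mint.
        At mint: no left child.
        At mint: go right to cedar.
          At cedar: no left child.
          At cedar: go right to ash.
            At ash: no left child.
            At ash: go right to poppy.
              poppy is a leaf — visit poppy.
            Visit ash.
          Visit cedar.
        Visit mint.
      Visit fern.
    Visit yew.
  Visit bay.
Visit reed.

poppy, ash, cedar, mint, fern, yew, bay, reed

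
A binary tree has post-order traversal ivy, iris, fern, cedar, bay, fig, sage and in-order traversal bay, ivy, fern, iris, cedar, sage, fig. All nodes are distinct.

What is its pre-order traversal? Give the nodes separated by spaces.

The last element of post-order is the root; it splits in-order into left and right subtrees.
Root sage: left subtree has 5 nodes {bay, ivy, fern, iris, cedar}, right has 1 {fig}.
  Root bay: left subtree has 0 nodes { }, right has 4 {ivy, fern, iris, cedar}.
    Root cedar: left subtree has 3 nodes {ivy, fern, iris}, right has 0 { }.
      Root fern: left subtree has 1 node {ivy}, right has 1 {iris}.

sage bay cedar fern ivy iris fig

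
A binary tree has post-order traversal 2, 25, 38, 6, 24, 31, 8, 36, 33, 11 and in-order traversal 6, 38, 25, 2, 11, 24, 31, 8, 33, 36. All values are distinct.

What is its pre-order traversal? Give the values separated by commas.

11, 6, 38, 25, 2, 33, 8, 31, 24, 36

The last element of post-order is the root; it splits in-order into left and right subtrees.
Root 11: left subtree has 4 nodes {6, 38, 25, 2}, right has 5 {24, 31, 8, 33, 36}.
  Root 6: left subtree has 0 nodes { }, right has 3 {38, 25, 2}.
    Root 38: left subtree has 0 nodes { }, right has 2 {25, 2}.
      Root 25: left subtree has 0 nodes { }, right has 1 {2}.
  Root 33: left subtree has 3 nodes {24, 31, 8}, right has 1 {36}.
    Root 8: left subtree has 2 nodes {24, 31}, right has 0 { }.
      Root 31: left subtree has 1 node {24}, right has 0 { }.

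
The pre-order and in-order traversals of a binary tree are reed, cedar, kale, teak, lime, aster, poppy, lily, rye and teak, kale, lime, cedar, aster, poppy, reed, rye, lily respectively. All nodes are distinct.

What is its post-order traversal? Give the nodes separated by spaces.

teak lime kale poppy aster cedar rye lily reed

The first element of pre-order is the root; it splits in-order into left and right subtrees.
Root reed: left subtree has 6 nodes {teak, kale, lime, cedar, aster, poppy}, right has 2 {rye, lily}.
  Root cedar: left subtree has 3 nodes {teak, kale, lime}, right has 2 {aster, poppy}.
    Root kale: left subtree has 1 node {teak}, right has 1 {lime}.
    Root aster: left subtree has 0 nodes { }, right has 1 {poppy}.
  Root lily: left subtree has 1 node {rye}, right has 0 { }.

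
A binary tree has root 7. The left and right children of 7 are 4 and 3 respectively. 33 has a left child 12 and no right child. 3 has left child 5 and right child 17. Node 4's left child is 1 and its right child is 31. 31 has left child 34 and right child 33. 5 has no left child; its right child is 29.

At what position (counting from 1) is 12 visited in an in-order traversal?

5

In-order visits the left subtree, then the node, then the right subtree.
At 7: go left to 4.
  At 4: go left to 1.
    1 is a leaf — visit 1.
  Visit 4.
  At 4: go right to 31.
    At 31: go left to 34.
      34 is a leaf — visit 34.
    Visit 31.
    At 31: go right to 33.
      At 33: go left to 12.
        12 is a leaf — visit 12.
      Visit 33.
      At 33: no right child.
Visit 7.
At 7: go right to 3.
  At 3: go left to 5.
    At 5: no left child.
    Visit 5.
    At 5: go right to 29.
      29 is a leaf — visit 29.
  Visit 3.
  At 3: go right to 17.
    17 is a leaf — visit 17.
Full in-order sequence: 1, 4, 34, 31, 12, 33, 7, 5, 29, 3, 17.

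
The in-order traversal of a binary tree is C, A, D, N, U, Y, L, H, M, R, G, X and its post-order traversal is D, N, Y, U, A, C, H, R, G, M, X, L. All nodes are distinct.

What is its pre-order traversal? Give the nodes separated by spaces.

L C A U N D Y X M H G R

The last element of post-order is the root; it splits in-order into left and right subtrees.
Root L: left subtree has 6 nodes {C, A, D, N, U, Y}, right has 5 {H, M, R, G, X}.
  Root C: left subtree has 0 nodes { }, right has 5 {A, D, N, U, Y}.
    Root A: left subtree has 0 nodes { }, right has 4 {D, N, U, Y}.
      Root U: left subtree has 2 nodes {D, N}, right has 1 {Y}.
        Root N: left subtree has 1 node {D}, right has 0 { }.
  Root X: left subtree has 4 nodes {H, M, R, G}, right has 0 { }.
    Root M: left subtree has 1 node {H}, right has 2 {R, G}.
      Root G: left subtree has 1 node {R}, right has 0 { }.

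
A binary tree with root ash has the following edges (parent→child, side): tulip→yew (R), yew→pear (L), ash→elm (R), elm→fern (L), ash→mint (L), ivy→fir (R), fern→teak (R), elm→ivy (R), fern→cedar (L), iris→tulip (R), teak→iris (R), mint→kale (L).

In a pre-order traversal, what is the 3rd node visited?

Pre-order visits the node, then its left subtree, then its right subtree.
Visit ash.
At ash: go left to mint.
  Visit mint.
  At mint: go left to kale.
    kale is a leaf — visit kale.
  At mint: no right child.
At ash: go right to elm.
  Visit elm.
  At elm: go left to fern.
    Visit fern.
    At fern: go left to cedar.
      cedar is a leaf — visit cedar.
    At fern: go right to teak.
      Visit teak.
      At teak: no left child.
      At teak: go right to iris.
        Visit iris.
        At iris: no left child.
        At iris: go right to tulip.
          Visit tulip.
          At tulip: no left child.
          At tulip: go right to yew.
            Visit yew.
            At yew: go left to pear.
              pear is a leaf — visit pear.
            At yew: no right child.
  At elm: go right to ivy.
    Visit ivy.
    At ivy: no left child.
    At ivy: go right to fir.
      fir is a leaf — visit fir.
Full pre-order sequence: ash, mint, kale, elm, fern, cedar, teak, iris, tulip, yew, pear, ivy, fir.

kale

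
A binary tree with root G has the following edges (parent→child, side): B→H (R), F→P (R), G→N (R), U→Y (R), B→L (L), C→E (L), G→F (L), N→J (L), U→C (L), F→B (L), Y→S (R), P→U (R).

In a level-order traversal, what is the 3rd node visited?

Level-order visits nodes level by level from the root, left to right within each level.
Level 0: G
Level 1: F, N
Level 2: B, P, J
Level 3: L, H, U
Level 4: C, Y
Level 5: E, S
Full level-order sequence: G, F, N, B, P, J, L, H, U, C, Y, E, S.

N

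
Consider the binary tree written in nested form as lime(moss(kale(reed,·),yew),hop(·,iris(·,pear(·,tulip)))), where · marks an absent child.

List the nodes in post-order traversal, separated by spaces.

reed kale yew moss tulip pear iris hop lime

Post-order visits the left subtree, then the right subtree, then the node.
At lime: go left to moss.
  At moss: go left to kale.
    At kale: go left to reed.
      reed is a leaf — visit reed.
    At kale: no right child.
    Visit kale.
  At moss: go right to yew.
    yew is a leaf — visit yew.
  Visit moss.
At lime: go right to hop.
  At hop: no left child.
  At hop: go right to iris.
    At iris: no left child.
    At iris: go right to pear.
      At pear: no left child.
      At pear: go right to tulip.
        tulip is a leaf — visit tulip.
      Visit pear.
    Visit iris.
  Visit hop.
Visit lime.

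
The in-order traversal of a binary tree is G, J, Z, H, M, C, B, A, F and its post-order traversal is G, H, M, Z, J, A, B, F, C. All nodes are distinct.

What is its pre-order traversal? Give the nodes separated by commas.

The last element of post-order is the root; it splits in-order into left and right subtrees.
Root C: left subtree has 5 nodes {G, J, Z, H, M}, right has 3 {B, A, F}.
  Root J: left subtree has 1 node {G}, right has 3 {Z, H, M}.
    Root Z: left subtree has 0 nodes { }, right has 2 {H, M}.
      Root M: left subtree has 1 node {H}, right has 0 { }.
  Root F: left subtree has 2 nodes {B, A}, right has 0 { }.
    Root B: left subtree has 0 nodes { }, right has 1 {A}.

C, J, G, Z, M, H, F, B, A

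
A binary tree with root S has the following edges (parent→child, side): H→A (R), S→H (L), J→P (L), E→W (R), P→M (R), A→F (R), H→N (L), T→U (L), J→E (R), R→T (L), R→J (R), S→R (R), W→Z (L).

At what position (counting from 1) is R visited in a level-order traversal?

3

Level-order visits nodes level by level from the root, left to right within each level.
Level 0: S
Level 1: H, R
Level 2: N, A, T, J
Level 3: F, U, P, E
Level 4: M, W
Level 5: Z
Full level-order sequence: S, H, R, N, A, T, J, F, U, P, E, M, W, Z.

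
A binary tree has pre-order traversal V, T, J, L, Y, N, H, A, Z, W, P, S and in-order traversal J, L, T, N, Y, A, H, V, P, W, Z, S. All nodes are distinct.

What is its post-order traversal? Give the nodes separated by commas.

The first element of pre-order is the root; it splits in-order into left and right subtrees.
Root V: left subtree has 7 nodes {J, L, T, N, Y, A, H}, right has 4 {P, W, Z, S}.
  Root T: left subtree has 2 nodes {J, L}, right has 4 {N, Y, A, H}.
    Root J: left subtree has 0 nodes { }, right has 1 {L}.
    Root Y: left subtree has 1 node {N}, right has 2 {A, H}.
      Root H: left subtree has 1 node {A}, right has 0 { }.
  Root Z: left subtree has 2 nodes {P, W}, right has 1 {S}.
    Root W: left subtree has 1 node {P}, right has 0 { }.

L, J, N, A, H, Y, T, P, W, S, Z, V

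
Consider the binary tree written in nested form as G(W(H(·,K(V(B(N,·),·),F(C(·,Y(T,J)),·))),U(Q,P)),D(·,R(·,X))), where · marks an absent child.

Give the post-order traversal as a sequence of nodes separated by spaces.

N B V T J Y C F K H Q P U W X R D G

Post-order visits the left subtree, then the right subtree, then the node.
At G: go left to W.
  At W: go left to H.
    At H: no left child.
    At H: go right to K.
      At K: go left to V.
        At V: go left to B.
          At B: go left to N.
            N is a leaf — visit N.
          At B: no right child.
          Visit B.
        At V: no right child.
        Visit V.
      At K: go right to F.
        At F: go left to C.
          At C: no left child.
          At C: go right to Y.
            At Y: go left to T.
              T is a leaf — visit T.
            At Y: go right to J.
              J is a leaf — visit J.
            Visit Y.
          Visit C.
        At F: no right child.
        Visit F.
      Visit K.
    Visit H.
  At W: go right to U.
    At U: go left to Q.
      Q is a leaf — visit Q.
    At U: go right to P.
      P is a leaf — visit P.
    Visit U.
  Visit W.
At G: go right to D.
  At D: no left child.
  At D: go right to R.
    At R: no left child.
    At R: go right to X.
      X is a leaf — visit X.
    Visit R.
  Visit D.
Visit G.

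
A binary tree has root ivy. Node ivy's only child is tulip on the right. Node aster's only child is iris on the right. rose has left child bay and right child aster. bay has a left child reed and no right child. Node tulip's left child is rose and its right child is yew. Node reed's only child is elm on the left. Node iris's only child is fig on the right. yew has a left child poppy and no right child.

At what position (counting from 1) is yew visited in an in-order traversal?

In-order visits the left subtree, then the node, then the right subtree.
At ivy: no left child.
Visit ivy.
At ivy: go right to tulip.
  At tulip: go left to rose.
    At rose: go left to bay.
      At bay: go left to reed.
        At reed: go left to elm.
          elm is a leaf — visit elm.
        Visit reed.
        At reed: no right child.
      Visit bay.
      At bay: no right child.
    Visit rose.
    At rose: go right to aster.
      At aster: no left child.
      Visit aster.
      At aster: go right to iris.
        At iris: no left child.
        Visit iris.
        At iris: go right to fig.
          fig is a leaf — visit fig.
  Visit tulip.
  At tulip: go right to yew.
    At yew: go left to poppy.
      poppy is a leaf — visit poppy.
    Visit yew.
    At yew: no right child.
Full in-order sequence: ivy, elm, reed, bay, rose, aster, iris, fig, tulip, poppy, yew.

11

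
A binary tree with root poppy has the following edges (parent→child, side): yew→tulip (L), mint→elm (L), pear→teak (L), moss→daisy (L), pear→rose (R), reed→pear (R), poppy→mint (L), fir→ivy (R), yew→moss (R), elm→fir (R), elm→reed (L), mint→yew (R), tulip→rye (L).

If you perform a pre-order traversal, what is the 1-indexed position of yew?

10

Pre-order visits the node, then its left subtree, then its right subtree.
Visit poppy.
At poppy: go left to mint.
  Visit mint.
  At mint: go left to elm.
    Visit elm.
    At elm: go left to reed.
      Visit reed.
      At reed: no left child.
      At reed: go right to pear.
        Visit pear.
        At pear: go left to teak.
          teak is a leaf — visit teak.
        At pear: go right to rose.
          rose is a leaf — visit rose.
    At elm: go right to fir.
      Visit fir.
      At fir: no left child.
      At fir: go right to ivy.
        ivy is a leaf — visit ivy.
  At mint: go right to yew.
    Visit yew.
    At yew: go left to tulip.
      Visit tulip.
      At tulip: go left to rye.
        rye is a leaf — visit rye.
      At tulip: no right child.
    At yew: go right to moss.
      Visit moss.
      At moss: go left to daisy.
        daisy is a leaf — visit daisy.
      At moss: no right child.
At poppy: no right child.
Full pre-order sequence: poppy, mint, elm, reed, pear, teak, rose, fir, ivy, yew, tulip, rye, moss, daisy.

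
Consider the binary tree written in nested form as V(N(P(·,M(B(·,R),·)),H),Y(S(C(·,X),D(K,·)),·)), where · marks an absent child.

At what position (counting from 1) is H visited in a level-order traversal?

Level-order visits nodes level by level from the root, left to right within each level.
Level 0: V
Level 1: N, Y
Level 2: P, H, S
Level 3: M, C, D
Level 4: B, X, K
Level 5: R
Full level-order sequence: V, N, Y, P, H, S, M, C, D, B, X, K, R.

5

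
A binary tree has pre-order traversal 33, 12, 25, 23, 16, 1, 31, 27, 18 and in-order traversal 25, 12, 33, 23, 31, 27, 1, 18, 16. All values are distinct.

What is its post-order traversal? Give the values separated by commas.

25, 12, 27, 31, 18, 1, 16, 23, 33

The first element of pre-order is the root; it splits in-order into left and right subtrees.
Root 33: left subtree has 2 nodes {25, 12}, right has 6 {23, 31, 27, 1, 18, 16}.
  Root 12: left subtree has 1 node {25}, right has 0 { }.
  Root 23: left subtree has 0 nodes { }, right has 5 {31, 27, 1, 18, 16}.
    Root 16: left subtree has 4 nodes {31, 27, 1, 18}, right has 0 { }.
      Root 1: left subtree has 2 nodes {31, 27}, right has 1 {18}.
        Root 31: left subtree has 0 nodes { }, right has 1 {27}.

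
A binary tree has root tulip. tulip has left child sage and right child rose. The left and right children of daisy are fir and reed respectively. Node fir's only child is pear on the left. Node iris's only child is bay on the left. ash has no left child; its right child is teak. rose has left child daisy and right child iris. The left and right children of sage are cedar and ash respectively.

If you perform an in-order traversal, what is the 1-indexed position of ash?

3

In-order visits the left subtree, then the node, then the right subtree.
At tulip: go left to sage.
  At sage: go left to cedar.
    cedar is a leaf — visit cedar.
  Visit sage.
  At sage: go right to ash.
    At ash: no left child.
    Visit ash.
    At ash: go right to teak.
      teak is a leaf — visit teak.
Visit tulip.
At tulip: go right to rose.
  At rose: go left to daisy.
    At daisy: go left to fir.
      At fir: go left to pear.
        pear is a leaf — visit pear.
      Visit fir.
      At fir: no right child.
    Visit daisy.
    At daisy: go right to reed.
      reed is a leaf — visit reed.
  Visit rose.
  At rose: go right to iris.
    At iris: go left to bay.
      bay is a leaf — visit bay.
    Visit iris.
    At iris: no right child.
Full in-order sequence: cedar, sage, ash, teak, tulip, pear, fir, daisy, reed, rose, bay, iris.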